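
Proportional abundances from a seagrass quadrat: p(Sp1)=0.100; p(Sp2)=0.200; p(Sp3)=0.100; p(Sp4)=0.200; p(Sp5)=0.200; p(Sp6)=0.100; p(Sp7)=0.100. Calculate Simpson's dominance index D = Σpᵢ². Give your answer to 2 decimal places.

D = 0.1² + 0.2² + 0.1² + 0.2² + 0.2² + 0.1² + 0.1² = 0.0100 + 0.0400 + 0.0100 + 0.0400 + 0.0400 + 0.0100 + 0.0100 = 0.1600 (working shown to 4 dp, full precision carried).
To 2 decimal places, D = 0.16.

0.16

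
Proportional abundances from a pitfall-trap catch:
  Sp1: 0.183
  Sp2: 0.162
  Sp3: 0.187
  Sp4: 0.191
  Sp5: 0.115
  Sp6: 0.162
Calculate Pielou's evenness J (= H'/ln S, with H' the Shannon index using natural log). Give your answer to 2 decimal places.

0.99

H' = −Σ pᵢ ln pᵢ = −((-0.3108) + (-0.2949) + (-0.3135) + (-0.3162) + (-0.2487) + (-0.2949)) = 1.7790 (working shown to 4 dp, full precision carried).
With S = 6 species, ln S = 1.7918, so J = 1.7790/1.7918 = 0.9929, i.e. 0.99 to 2 decimal places.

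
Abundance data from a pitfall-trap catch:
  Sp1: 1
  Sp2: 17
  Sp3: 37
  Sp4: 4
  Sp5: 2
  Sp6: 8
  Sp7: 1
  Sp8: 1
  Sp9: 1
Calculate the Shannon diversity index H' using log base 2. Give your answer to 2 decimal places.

Total N = 1+17+37+4+2+8+1+1+1 = 72, so the proportions are 0.0139, 0.2361, 0.5139, 0.0556, 0.0278, 0.1111, 0.0139, 0.0139, 0.0139 (working shown to 4 dp, full precision carried).
Each pᵢ log₂ pᵢ term: 0.0139×(-6.1699)=-0.0857, 0.2361×(-2.0825)=-0.4917, 0.5139×(-0.9605)=-0.4936, 0.0556×(-4.1699)=-0.2317, 0.0278×(-5.1699)=-0.1436, 0.1111×(-3.1699)=-0.3522, 0.0139×(-6.1699)=-0.0857, 0.0139×(-6.1699)=-0.0857, 0.0139×(-6.1699)=-0.0857.
Sum = -2.0555, so H' = 2.06.

2.06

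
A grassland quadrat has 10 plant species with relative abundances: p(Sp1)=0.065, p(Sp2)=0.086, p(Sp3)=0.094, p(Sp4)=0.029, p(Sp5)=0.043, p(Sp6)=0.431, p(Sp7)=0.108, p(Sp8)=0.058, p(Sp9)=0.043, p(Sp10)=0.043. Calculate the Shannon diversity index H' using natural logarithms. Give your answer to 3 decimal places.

1.888

Each pᵢ ln pᵢ term (working shown to 5 dp, full precision carried): 0.065×(-2.73337)=-0.17767, 0.086×(-2.45341)=-0.21099, 0.094×(-2.36446)=-0.22226, 0.029×(-3.54046)=-0.10267, 0.043×(-3.14656)=-0.13530, 0.431×(-0.84165)=-0.36275, 0.108×(-2.22562)=-0.24037, 0.058×(-2.84731)=-0.16514, 0.043×(-3.14656)=-0.13530, 0.043×(-3.14656)=-0.13530.
Sum = -1.88776, so H' = 1.888.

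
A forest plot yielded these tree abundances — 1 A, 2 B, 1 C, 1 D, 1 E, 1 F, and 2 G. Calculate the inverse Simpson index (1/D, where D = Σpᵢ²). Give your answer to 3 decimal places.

6.231

Total N = 1+2+1+1+1+1+2 = 9, so the proportions are 0.1111111, 0.2222222, 0.1111111, 0.1111111, 0.1111111, 0.1111111, 0.2222222 (working shown to 7 dp, full precision carried).
D = 0.1111111² + 0.2222222² + 0.1111111² + 0.1111111² + 0.1111111² + 0.1111111² + 0.2222222² = 0.0123457 + 0.0493827 + 0.0123457 + 0.0123457 + 0.0123457 + 0.0123457 + 0.0493827 = 0.1604938.
So 1/D = 6.23077, i.e. 6.231 to 3 decimal places.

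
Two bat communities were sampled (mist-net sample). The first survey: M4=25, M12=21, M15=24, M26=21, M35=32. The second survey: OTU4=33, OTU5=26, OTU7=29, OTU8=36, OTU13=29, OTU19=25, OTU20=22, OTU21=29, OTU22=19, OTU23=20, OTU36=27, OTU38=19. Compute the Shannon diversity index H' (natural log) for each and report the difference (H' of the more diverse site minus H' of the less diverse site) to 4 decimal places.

0.8683

The first survey: N=123, proportions 0.203252, 0.1707317, 0.195122, 0.1707317, 0.2601626, giving H' = 1.5965853 (working shown to 7 dp, full precision carried).
The second survey: N=314, proportions 0.1050955, 0.0828025, 0.0923567, 0.1146497, 0.0923567, 0.0796178, 0.0700637, 0.0923567, 0.0605096, 0.0636943, 0.0859873, 0.0605096, giving H' = 2.4649266.
Difference = |1.5965853 − 2.4649266| = 0.8683413, i.e. 0.8683 to 4 decimal places.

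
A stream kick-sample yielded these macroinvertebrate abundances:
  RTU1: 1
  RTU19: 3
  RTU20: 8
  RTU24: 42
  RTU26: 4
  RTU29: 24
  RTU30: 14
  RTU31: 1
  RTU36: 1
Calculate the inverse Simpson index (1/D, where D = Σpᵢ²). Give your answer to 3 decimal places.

Total N = 1+3+8+42+4+24+14+1+1 = 98, so the proportions are 0.0102041, 0.0306122, 0.0816327, 0.4285714, 0.0408163, 0.244898, 0.1428571, 0.0102041, 0.0102041 (working shown to 7 dp, full precision carried).
D = 0.0102041² + 0.0306122² + 0.0816327² + 0.4285714² + 0.0408163² + 0.244898² + 0.1428571² + 0.0102041² + 0.0102041² = 0.0001041 + 0.0009371 + 0.0066639 + 0.1836735 + 0.0016660 + 0.0599750 + 0.0204082 + 0.0001041 + 0.0001041 = 0.2736360.
So 1/D = 3.65449, i.e. 3.654 to 3 decimal places.

3.654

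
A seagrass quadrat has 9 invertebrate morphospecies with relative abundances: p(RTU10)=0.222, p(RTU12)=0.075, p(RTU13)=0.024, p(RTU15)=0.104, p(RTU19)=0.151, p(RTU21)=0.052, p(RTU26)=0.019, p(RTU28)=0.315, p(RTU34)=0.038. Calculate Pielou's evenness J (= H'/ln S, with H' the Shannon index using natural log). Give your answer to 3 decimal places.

0.845

H' = −Σ pᵢ ln pᵢ = −((-0.33413) + (-0.19427) + (-0.08951) + (-0.23539) + (-0.28546) + (-0.15374) + (-0.07530) + (-0.36388) + (-0.12427)) = 1.85595 (working shown to 5 dp, full precision carried).
With S = 9 species, ln S = 2.19722, so J = 1.85595/2.19722 = 0.84468, i.e. 0.845 to 3 decimal places.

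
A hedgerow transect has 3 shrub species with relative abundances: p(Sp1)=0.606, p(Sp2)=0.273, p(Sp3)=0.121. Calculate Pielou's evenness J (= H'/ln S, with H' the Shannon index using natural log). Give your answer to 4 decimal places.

0.8315

H' = −Σ pᵢ ln pᵢ = −((-0.303530) + (-0.354431) + (-0.255548)) = 0.913510 (working shown to 6 dp, full precision carried).
With S = 3 species, ln S = 1.098612, so J = 0.913510/1.098612 = 0.831512, i.e. 0.8315 to 4 decimal places.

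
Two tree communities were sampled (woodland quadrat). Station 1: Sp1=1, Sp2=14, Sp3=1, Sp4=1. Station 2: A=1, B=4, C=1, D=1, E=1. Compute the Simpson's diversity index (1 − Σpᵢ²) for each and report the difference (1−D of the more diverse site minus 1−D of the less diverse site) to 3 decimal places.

0.376

Station 1: N=17, proportions 0.05882, 0.82353, 0.05882, 0.05882, giving 1−D = 0.31142 (working shown to 5 dp, full precision carried).
Station 2: N=8, proportions 0.125, 0.5, 0.125, 0.125, 0.125, giving 1−D = 0.68750.
Difference = |0.31142 − 0.68750| = 0.37608, i.e. 0.376 to 3 decimal places.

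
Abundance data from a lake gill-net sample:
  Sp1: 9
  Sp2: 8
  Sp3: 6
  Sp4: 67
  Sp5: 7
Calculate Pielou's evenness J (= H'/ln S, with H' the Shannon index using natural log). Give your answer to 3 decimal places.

Total N = 9+8+6+67+7 = 97, so the proportions are 0.09278, 0.08247, 0.06186, 0.69072, 0.07216 (working shown to 5 dp, full precision carried).
H' = −Σ pᵢ ln pᵢ = −((-0.22059) + (-0.20580) + (-0.17214) + (-0.25558) + (-0.18971)) = 1.04382.
With S = 5 species, ln S = 1.60944, so J = 1.04382/1.60944 = 0.64856, i.e. 0.649 to 3 decimal places.

0.649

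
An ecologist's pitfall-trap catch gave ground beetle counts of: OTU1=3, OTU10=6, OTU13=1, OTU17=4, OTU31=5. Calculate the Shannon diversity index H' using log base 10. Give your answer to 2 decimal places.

Total N = 3+6+1+4+5 = 19, so the proportions are 0.1579, 0.3158, 0.0526, 0.2105, 0.2632 (working shown to 4 dp, full precision carried).
Each pᵢ log₁₀ pᵢ term: 0.1579×(-0.8016)=-0.1266, 0.3158×(-0.5006)=-0.1581, 0.0526×(-1.2788)=-0.0673, 0.2105×(-0.6767)=-0.1425, 0.2632×(-0.5798)=-0.1526.
Sum = -0.6470, so H' = 0.65.

0.65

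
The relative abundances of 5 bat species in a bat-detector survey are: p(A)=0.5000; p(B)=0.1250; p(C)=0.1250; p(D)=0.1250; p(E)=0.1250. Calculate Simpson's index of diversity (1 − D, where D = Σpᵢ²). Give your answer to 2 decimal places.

0.69

D = 0.5² + 0.125² + 0.125² + 0.125² + 0.125² = 0.2500 + 0.0156 + 0.0156 + 0.0156 + 0.0156 = 0.3125 (working shown to 4 dp, full precision carried).
So 1 − D = 0.6875, i.e. 0.69 to 2 decimal places.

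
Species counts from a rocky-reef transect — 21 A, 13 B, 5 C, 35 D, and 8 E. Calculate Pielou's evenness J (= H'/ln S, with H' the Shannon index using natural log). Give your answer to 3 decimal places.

Total N = 21+13+5+35+8 = 82, so the proportions are 0.2561, 0.15854, 0.06098, 0.42683, 0.09756 (working shown to 5 dp, full precision carried).
H' = −Σ pᵢ ln pᵢ = −((-0.34886) + (-0.29199) + (-0.17057) + (-0.36339) + (-0.22705)) = 1.40185.
With S = 5 species, ln S = 1.60944, so J = 1.40185/1.60944 = 0.87102, i.e. 0.871 to 3 decimal places.

0.871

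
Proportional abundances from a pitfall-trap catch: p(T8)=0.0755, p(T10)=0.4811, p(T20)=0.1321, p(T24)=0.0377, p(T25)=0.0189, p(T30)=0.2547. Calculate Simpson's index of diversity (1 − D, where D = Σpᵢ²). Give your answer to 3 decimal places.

D = 0.0755² + 0.4811² + 0.1321² + 0.0377² + 0.0189² + 0.2547² = 0.00570 + 0.23146 + 0.01745 + 0.00142 + 0.00036 + 0.06487 = 0.32126 (working shown to 5 dp, full precision carried).
So 1 − D = 0.67874, i.e. 0.679 to 3 decimal places.

0.679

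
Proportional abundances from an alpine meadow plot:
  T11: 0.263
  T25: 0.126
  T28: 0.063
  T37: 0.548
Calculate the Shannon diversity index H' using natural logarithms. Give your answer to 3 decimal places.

Each pᵢ ln pᵢ term (working shown to 5 dp, full precision carried): 0.263×(-1.33560)=-0.35126, 0.126×(-2.07147)=-0.26101, 0.063×(-2.76462)=-0.17417, 0.548×(-0.60148)=-0.32961.
Sum = -1.11605, so H' = 1.116.

1.116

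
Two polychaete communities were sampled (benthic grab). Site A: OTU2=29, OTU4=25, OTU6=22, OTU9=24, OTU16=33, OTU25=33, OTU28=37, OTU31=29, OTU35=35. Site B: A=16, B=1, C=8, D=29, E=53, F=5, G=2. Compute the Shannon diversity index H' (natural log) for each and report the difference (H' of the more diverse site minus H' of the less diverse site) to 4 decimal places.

0.7673

Site A: N=267, proportions 0.108614, 0.093633, 0.082397, 0.089888, 0.123596, 0.123596, 0.138577, 0.108614, 0.131086, giving H' = 2.183271 (working shown to 6 dp, full precision carried).
Site B: N=114, proportions 0.140351, 0.008772, 0.070175, 0.254386, 0.464912, 0.04386, 0.017544, giving H' = 1.415957.
Difference = |2.183271 − 1.415957| = 0.767314, i.e. 0.7673 to 4 decimal places.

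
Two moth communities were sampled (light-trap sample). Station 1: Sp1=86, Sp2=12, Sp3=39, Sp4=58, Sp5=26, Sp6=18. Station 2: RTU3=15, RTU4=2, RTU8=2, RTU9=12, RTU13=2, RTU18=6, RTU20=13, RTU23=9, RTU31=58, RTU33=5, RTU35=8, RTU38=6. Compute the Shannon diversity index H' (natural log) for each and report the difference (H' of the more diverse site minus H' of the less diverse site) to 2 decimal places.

Station 1: N=239, proportions 0.359833, 0.050209, 0.16318, 0.242678, 0.108787, 0.075314, giving H' = 1.593557 (working shown to 6 dp, full precision carried).
Station 2: N=138, proportions 0.108696, 0.014493, 0.014493, 0.086957, 0.014493, 0.043478, 0.094203, 0.065217, 0.42029, 0.036232, 0.057971, 0.043478, giving H' = 1.960533.
Difference = |1.593557 − 1.960533| = 0.366976, i.e. 0.37 to 2 decimal places.

0.37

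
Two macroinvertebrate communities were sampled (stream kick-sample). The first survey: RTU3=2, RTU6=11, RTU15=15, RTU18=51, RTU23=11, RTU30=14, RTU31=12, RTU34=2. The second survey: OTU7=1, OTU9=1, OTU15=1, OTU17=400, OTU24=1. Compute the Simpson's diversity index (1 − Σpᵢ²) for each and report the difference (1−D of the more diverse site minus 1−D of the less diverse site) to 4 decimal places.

The first survey: N=118, proportions 0.016949, 0.09322, 0.127119, 0.432203, 0.09322, 0.118644, 0.101695, 0.016949, giving 1−D = 0.754668 (working shown to 6 dp, full precision carried).
The second survey: N=404, proportions 0.002475, 0.002475, 0.002475, 0.990099, 0.002475, giving 1−D = 0.019679.
Difference = |0.754668 − 0.019679| = 0.734989, i.e. 0.7350 to 4 decimal places.

0.7350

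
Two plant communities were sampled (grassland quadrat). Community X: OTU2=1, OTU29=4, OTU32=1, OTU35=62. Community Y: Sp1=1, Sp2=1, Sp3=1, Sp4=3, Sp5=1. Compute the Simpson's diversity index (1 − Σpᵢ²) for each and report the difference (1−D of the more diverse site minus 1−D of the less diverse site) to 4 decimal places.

0.5699

Community X: N=68, proportions 0.0147059, 0.0588235, 0.0147059, 0.9117647, giving 1−D = 0.1647924 (working shown to 7 dp, full precision carried).
Community Y: N=7, proportions 0.1428571, 0.1428571, 0.1428571, 0.4285714, 0.1428571, giving 1−D = 0.7346939.
Difference = |0.1647924 − 0.7346939| = 0.5699015, i.e. 0.5699 to 4 decimal places.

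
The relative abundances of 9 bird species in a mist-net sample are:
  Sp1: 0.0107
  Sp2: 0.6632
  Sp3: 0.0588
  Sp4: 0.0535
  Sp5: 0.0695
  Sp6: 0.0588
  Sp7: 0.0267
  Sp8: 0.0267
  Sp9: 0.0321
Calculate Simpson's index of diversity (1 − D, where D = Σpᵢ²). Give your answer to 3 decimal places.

D = 0.0107² + 0.6632² + 0.0588² + 0.0535² + 0.0695² + 0.0588² + 0.0267² + 0.0267² + 0.0321² = 0.00011 + 0.43983 + 0.00346 + 0.00286 + 0.00483 + 0.00346 + 0.00071 + 0.00071 + 0.00103 = 0.45701 (working shown to 5 dp, full precision carried).
So 1 − D = 0.54299, i.e. 0.543 to 3 decimal places.

0.543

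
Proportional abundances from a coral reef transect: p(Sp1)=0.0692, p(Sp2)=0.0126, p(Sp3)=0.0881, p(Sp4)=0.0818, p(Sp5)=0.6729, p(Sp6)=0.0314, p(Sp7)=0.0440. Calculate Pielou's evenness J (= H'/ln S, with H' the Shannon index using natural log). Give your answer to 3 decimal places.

0.602

H' = −Σ pᵢ ln pᵢ = −((-0.18482) + (-0.05511) + (-0.21402) + (-0.20478) + (-0.26658) + (-0.10867) + (-0.13744)) = 1.17142 (working shown to 5 dp, full precision carried).
With S = 7 species, ln S = 1.94591, so J = 1.17142/1.94591 = 0.60199, i.e. 0.602 to 3 decimal places.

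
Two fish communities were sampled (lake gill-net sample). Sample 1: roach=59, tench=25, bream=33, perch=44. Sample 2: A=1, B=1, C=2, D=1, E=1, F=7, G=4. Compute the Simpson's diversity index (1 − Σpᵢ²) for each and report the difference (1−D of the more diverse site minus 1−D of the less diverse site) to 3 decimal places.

Sample 1: N=161, proportions 0.36646, 0.15528, 0.20497, 0.27329, giving 1−D = 0.72489 (working shown to 5 dp, full precision carried).
Sample 2: N=17, proportions 0.05882, 0.05882, 0.11765, 0.05882, 0.05882, 0.41176, 0.23529, giving 1−D = 0.74740.
Difference = |0.72489 − 0.74740| = 0.02251, i.e. 0.023 to 3 decimal places.

0.023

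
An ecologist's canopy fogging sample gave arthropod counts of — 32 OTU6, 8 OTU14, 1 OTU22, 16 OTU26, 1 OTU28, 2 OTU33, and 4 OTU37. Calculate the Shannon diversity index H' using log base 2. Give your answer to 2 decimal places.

Total N = 32+8+1+16+1+2+4 = 64, so the proportions are 0.5, 0.125, 0.0156, 0.25, 0.0156, 0.0312, 0.0625 (working shown to 4 dp, full precision carried).
Each pᵢ log₂ pᵢ term: 0.5×(-1.0000)=-0.5000, 0.125×(-3.0000)=-0.3750, 0.0156×(-6.0000)=-0.0938, 0.25×(-2.0000)=-0.5000, 0.0156×(-6.0000)=-0.0938, 0.0312×(-5.0000)=-0.1562, 0.0625×(-4.0000)=-0.2500.
Sum = -1.9688, so H' = 1.97.

1.97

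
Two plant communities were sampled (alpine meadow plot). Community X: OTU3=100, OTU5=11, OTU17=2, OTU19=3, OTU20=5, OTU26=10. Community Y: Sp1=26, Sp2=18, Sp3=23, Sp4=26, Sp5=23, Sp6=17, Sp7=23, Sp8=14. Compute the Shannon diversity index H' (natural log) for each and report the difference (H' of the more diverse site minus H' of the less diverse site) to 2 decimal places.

Community X: N=131, proportions 0.7634, 0.084, 0.0153, 0.0229, 0.0382, 0.0763, giving H' = 0.8855 (working shown to 4 dp, full precision carried).
Community Y: N=170, proportions 0.1529, 0.1059, 0.1353, 0.1529, 0.1353, 0.1, 0.1353, 0.0824, giving H' = 2.0599.
Difference = |0.8855 − 2.0599| = 1.1744, i.e. 1.17 to 2 decimal places.

1.17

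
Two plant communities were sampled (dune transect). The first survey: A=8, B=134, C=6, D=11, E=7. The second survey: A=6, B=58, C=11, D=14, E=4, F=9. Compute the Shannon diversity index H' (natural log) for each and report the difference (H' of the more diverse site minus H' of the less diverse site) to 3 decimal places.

0.589

The first survey: N=166, proportions 0.04819, 0.80723, 0.03614, 0.06627, 0.04217, giving H' = 0.75238 (working shown to 5 dp, full precision carried).
The second survey: N=102, proportions 0.05882, 0.56863, 0.10784, 0.13725, 0.03922, 0.08824, giving H' = 1.34164.
Difference = |0.75238 − 1.34164| = 0.58926, i.e. 0.589 to 3 decimal places.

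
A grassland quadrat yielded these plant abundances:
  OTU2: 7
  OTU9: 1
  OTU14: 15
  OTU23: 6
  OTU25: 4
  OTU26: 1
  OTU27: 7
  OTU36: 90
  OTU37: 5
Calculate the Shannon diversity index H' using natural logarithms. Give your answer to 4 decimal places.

Total N = 7+1+15+6+4+1+7+90+5 = 136, so the proportions are 0.051471, 0.007353, 0.110294, 0.044118, 0.029412, 0.007353, 0.051471, 0.661765, 0.036765 (working shown to 6 dp, full precision carried).
Each pᵢ ln pᵢ term: 0.051471×(-2.966745)=-0.152700, 0.007353×(-4.912655)=-0.036122, 0.110294×(-2.204605)=-0.243155, 0.044118×(-3.120895)=-0.137687, 0.029412×(-3.526361)=-0.103716, 0.007353×(-4.912655)=-0.036122, 0.051471×(-2.966745)=-0.152700, 0.661765×(-0.412845)=-0.273206, 0.036765×(-3.303217)=-0.121442.
Sum = -1.256851, so H' = 1.2569.

1.2569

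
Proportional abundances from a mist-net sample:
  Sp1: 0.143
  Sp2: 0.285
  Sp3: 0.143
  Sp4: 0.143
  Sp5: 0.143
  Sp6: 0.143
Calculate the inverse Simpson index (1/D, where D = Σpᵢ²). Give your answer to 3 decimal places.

D = 0.143² + 0.285² + 0.143² + 0.143² + 0.143² + 0.143² = 0.0204490 + 0.0812250 + 0.0204490 + 0.0204490 + 0.0204490 + 0.0204490 = 0.1834700 (working shown to 7 dp, full precision carried).
So 1/D = 5.45048, i.e. 5.450 to 3 decimal places.

5.450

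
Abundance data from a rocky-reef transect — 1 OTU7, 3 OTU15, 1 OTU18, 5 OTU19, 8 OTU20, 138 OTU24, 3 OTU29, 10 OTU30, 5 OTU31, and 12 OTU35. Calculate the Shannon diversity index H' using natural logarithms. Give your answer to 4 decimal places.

1.0745

Total N = 1+3+1+5+8+138+3+10+5+12 = 186, so the proportions are 0.005376, 0.016129, 0.005376, 0.026882, 0.043011, 0.741935, 0.016129, 0.053763, 0.026882, 0.064516 (working shown to 6 dp, full precision carried).
Each pᵢ ln pᵢ term: 0.005376×(-5.225747)=-0.028095, 0.016129×(-4.127134)=-0.066567, 0.005376×(-5.225747)=-0.028095, 0.026882×(-3.616309)=-0.097213, 0.043011×(-3.146305)=-0.135325, 0.741935×(-0.298493)=-0.221463, 0.016129×(-4.127134)=-0.066567, 0.053763×(-2.923162)=-0.157159, 0.026882×(-3.616309)=-0.097213, 0.064516×(-2.740840)=-0.176828.
Sum = -1.074524, so H' = 1.0745.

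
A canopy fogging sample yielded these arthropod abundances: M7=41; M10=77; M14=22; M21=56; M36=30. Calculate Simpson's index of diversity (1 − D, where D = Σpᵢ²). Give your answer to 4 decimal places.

Total N = 41+77+22+56+30 = 226, so the proportions are 0.181416, 0.340708, 0.097345, 0.247788, 0.132743 (working shown to 6 dp, full precision carried).
D = 0.181416² + 0.340708² + 0.097345² + 0.247788² + 0.132743² = 0.032912 + 0.116082 + 0.009476 + 0.061399 + 0.017621 = 0.237489.
So 1 − D = 0.762511, i.e. 0.7625 to 4 decimal places.

0.7625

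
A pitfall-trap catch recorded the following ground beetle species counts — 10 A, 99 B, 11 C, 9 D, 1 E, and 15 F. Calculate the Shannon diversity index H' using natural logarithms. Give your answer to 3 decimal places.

1.082

Total N = 10+99+11+9+1+15 = 145, so the proportions are 0.06897, 0.68276, 0.07586, 0.06207, 0.0069, 0.10345 (working shown to 5 dp, full precision carried).
Each pᵢ ln pᵢ term: 0.06897×(-2.67415)=-0.18442, 0.68276×(-0.38161)=-0.26055, 0.07586×(-2.57884)=-0.19564, 0.06207×(-2.77951)=-0.17252, 0.0069×(-4.97673)=-0.03432, 0.10345×(-2.26868)=-0.23469.
Sum = -1.08215, so H' = 1.082.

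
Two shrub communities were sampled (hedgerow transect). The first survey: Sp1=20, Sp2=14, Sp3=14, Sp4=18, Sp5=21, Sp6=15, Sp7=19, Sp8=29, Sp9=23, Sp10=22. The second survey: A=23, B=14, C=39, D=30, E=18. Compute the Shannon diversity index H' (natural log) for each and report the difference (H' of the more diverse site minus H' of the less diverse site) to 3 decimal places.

The first survey: N=195, proportions 0.10256, 0.07179, 0.07179, 0.09231, 0.10769, 0.07692, 0.09744, 0.14872, 0.11795, 0.11282, giving H' = 2.27758 (working shown to 5 dp, full precision carried).
The second survey: N=124, proportions 0.18548, 0.1129, 0.31452, 0.24194, 0.14516, giving H' = 1.54605.
Difference = |2.27758 − 1.54605| = 0.73153, i.e. 0.732 to 3 decimal places.

0.732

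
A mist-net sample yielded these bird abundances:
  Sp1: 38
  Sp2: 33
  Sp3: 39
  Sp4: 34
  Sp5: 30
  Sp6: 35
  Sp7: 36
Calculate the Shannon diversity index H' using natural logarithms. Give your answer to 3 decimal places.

1.943

Total N = 38+33+39+34+30+35+36 = 245, so the proportions are 0.1551, 0.13469, 0.15918, 0.13878, 0.12245, 0.14286, 0.14694 (working shown to 5 dp, full precision carried).
Each pᵢ ln pᵢ term: 0.1551×(-1.86367)=-0.28906, 0.13469×(-2.00475)=-0.27003, 0.15918×(-1.83770)=-0.29253, 0.13878×(-1.97490)=-0.27407, 0.12245×(-2.10006)=-0.25715, 0.14286×(-1.94591)=-0.27799, 0.14694×(-1.91774)=-0.28179.
Sum = -1.94261, so H' = 1.943.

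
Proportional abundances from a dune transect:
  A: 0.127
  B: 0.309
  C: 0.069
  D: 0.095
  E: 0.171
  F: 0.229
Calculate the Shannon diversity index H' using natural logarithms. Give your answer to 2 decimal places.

Each pᵢ ln pᵢ term (working shown to 4 dp, full precision carried): 0.127×(-2.0636)=-0.2621, 0.309×(-1.1744)=-0.3629, 0.069×(-2.6736)=-0.1845, 0.095×(-2.3539)=-0.2236, 0.171×(-1.7661)=-0.3020, 0.229×(-1.4740)=-0.3376.
Sum = -1.6726, so H' = 1.67.

1.67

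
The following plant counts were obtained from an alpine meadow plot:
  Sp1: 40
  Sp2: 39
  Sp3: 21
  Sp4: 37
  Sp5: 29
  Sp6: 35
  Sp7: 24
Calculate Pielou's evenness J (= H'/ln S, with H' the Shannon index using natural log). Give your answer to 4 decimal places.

Total N = 40+39+21+37+29+35+24 = 225, so the proportions are 0.177778, 0.173333, 0.093333, 0.164444, 0.128889, 0.155556, 0.106667 (working shown to 6 dp, full precision carried).
H' = −Σ pᵢ ln pᵢ = −((-0.307062) + (-0.303773) + (-0.221347) + (-0.296852) + (-0.264068) + (-0.289450) + (-0.238725)) = 1.921278.
With S = 7 species, ln S = 1.945910, so J = 1.921278/1.945910 = 0.987342, i.e. 0.9873 to 4 decimal places.

0.9873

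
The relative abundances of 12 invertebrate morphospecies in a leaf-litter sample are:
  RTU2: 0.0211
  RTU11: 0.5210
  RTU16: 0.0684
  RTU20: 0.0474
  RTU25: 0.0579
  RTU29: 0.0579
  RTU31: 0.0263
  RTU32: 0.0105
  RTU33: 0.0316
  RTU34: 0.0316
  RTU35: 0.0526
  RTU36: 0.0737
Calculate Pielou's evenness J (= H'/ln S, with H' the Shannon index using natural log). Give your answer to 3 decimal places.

H' = −Σ pᵢ ln pᵢ = −((-0.08141) + (-0.33969) + (-0.18347) + (-0.14453) + (-0.16496) + (-0.16496) + (-0.09568) + (-0.04784) + (-0.10917) + (-0.10917) + (-0.15491) + (-0.19219)) = 1.78799 (working shown to 5 dp, full precision carried).
With S = 12 species, ln S = 2.48491, so J = 1.78799/2.48491 = 0.71954, i.e. 0.720 to 3 decimal places.

0.720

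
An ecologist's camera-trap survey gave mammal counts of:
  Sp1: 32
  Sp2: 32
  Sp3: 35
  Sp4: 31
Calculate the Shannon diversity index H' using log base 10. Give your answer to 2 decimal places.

0.60

Total N = 32+32+35+31 = 130, so the proportions are 0.2462, 0.2462, 0.2692, 0.2385 (working shown to 4 dp, full precision carried).
Each pᵢ log₁₀ pᵢ term: 0.2462×(-0.6088)=-0.1499, 0.2462×(-0.6088)=-0.1499, 0.2692×(-0.5699)=-0.1534, 0.2385×(-0.6226)=-0.1485.
Sum = -0.6016, so H' = 0.60.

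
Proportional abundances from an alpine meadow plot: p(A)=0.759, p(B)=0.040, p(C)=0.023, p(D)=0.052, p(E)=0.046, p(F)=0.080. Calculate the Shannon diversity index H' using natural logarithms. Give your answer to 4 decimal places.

Each pᵢ ln pᵢ term (working shown to 6 dp, full precision carried): 0.759×(-0.275754)=-0.209297, 0.04×(-3.218876)=-0.128755, 0.023×(-3.772261)=-0.086762, 0.052×(-2.956512)=-0.153739, 0.046×(-3.079114)=-0.141639, 0.08×(-2.525729)=-0.202058.
Sum = -0.922250, so H' = 0.9223.

0.9223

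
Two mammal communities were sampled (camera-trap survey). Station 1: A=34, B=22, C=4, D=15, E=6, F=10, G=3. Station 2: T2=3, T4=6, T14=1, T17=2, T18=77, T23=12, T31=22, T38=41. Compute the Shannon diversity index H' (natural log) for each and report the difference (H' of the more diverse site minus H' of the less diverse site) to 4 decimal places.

0.2174

Station 1: N=94, proportions 0.361702, 0.234043, 0.042553, 0.159574, 0.06383, 0.106383, 0.031915, giving H' = 1.658855 (working shown to 6 dp, full precision carried).
Station 2: N=164, proportions 0.018293, 0.036585, 0.006098, 0.012195, 0.469512, 0.073171, 0.134146, 0.25, giving H' = 1.441428.
Difference = |1.658855 − 1.441428| = 0.217427, i.e. 0.2174 to 4 decimal places.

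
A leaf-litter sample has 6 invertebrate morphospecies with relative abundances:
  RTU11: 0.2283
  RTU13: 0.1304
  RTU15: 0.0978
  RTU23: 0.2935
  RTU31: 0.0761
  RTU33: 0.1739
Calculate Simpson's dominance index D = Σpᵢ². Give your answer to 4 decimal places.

D = 0.2283² + 0.1304² + 0.0978² + 0.2935² + 0.0761² + 0.1739² = 0.052121 + 0.017004 + 0.009565 + 0.086142 + 0.005791 + 0.030241 = 0.200865 (working shown to 6 dp, full precision carried).
To 4 decimal places, D = 0.2009.

0.2009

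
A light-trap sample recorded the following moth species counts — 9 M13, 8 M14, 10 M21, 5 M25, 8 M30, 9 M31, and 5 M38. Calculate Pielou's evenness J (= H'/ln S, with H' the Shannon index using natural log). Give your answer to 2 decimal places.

0.98

Total N = 9+8+10+5+8+9+5 = 54, so the proportions are 0.1667, 0.1481, 0.1852, 0.0926, 0.1481, 0.1667, 0.0926 (working shown to 4 dp, full precision carried).
H' = −Σ pᵢ ln pᵢ = −((-0.2986) + (-0.2829) + (-0.3123) + (-0.2203) + (-0.2829) + (-0.2986) + (-0.2203)) = 1.9160.
With S = 7 species, ln S = 1.9459, so J = 1.9160/1.9459 = 0.9846, i.e. 0.98 to 2 decimal places.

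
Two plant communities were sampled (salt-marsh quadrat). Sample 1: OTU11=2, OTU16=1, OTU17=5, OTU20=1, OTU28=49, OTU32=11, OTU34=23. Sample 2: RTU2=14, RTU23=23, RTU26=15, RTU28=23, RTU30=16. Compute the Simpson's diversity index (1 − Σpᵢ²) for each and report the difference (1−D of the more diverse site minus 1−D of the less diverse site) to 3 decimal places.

0.155

Sample 1: N=92, proportions 0.02174, 0.01087, 0.05435, 0.01087, 0.53261, 0.11957, 0.25, giving 1−D = 0.63587 (working shown to 5 dp, full precision carried).
Sample 2: N=91, proportions 0.15385, 0.25275, 0.16484, 0.25275, 0.17582, giving 1−D = 0.79048.
Difference = |0.63587 − 0.79048| = 0.15461, i.e. 0.155 to 3 decimal places.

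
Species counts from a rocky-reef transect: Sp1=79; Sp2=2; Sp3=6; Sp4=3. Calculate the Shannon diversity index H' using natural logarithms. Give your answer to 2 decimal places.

Total N = 79+2+6+3 = 90, so the proportions are 0.8778, 0.0222, 0.0667, 0.0333 (working shown to 4 dp, full precision carried).
Each pᵢ ln pᵢ term: 0.8778×(-0.1304)=-0.1144, 0.0222×(-3.8067)=-0.0846, 0.0667×(-2.7081)=-0.1805, 0.0333×(-3.4012)=-0.1134.
Sum = -0.4929, so H' = 0.49.

0.49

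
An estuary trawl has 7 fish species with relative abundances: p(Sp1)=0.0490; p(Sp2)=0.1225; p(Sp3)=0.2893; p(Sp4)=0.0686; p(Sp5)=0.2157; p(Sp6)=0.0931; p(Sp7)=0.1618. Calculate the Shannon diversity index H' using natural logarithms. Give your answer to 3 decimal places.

Each pᵢ ln pᵢ term (working shown to 5 dp, full precision carried): 0.049×(-3.01593)=-0.14778, 0.1225×(-2.09964)=-0.25721, 0.2893×(-1.24029)=-0.35882, 0.0686×(-2.67946)=-0.18381, 0.2157×(-1.53387)=-0.33086, 0.0931×(-2.37408)=-0.22103, 0.1618×(-1.82139)=-0.29470.
Sum = -1.79420, so H' = 1.794.

1.794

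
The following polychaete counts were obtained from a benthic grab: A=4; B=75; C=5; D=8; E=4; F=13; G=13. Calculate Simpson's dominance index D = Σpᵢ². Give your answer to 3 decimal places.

0.409

Total N = 4+75+5+8+4+13+13 = 122, so the proportions are 0.03279, 0.61475, 0.04098, 0.06557, 0.03279, 0.10656, 0.10656 (working shown to 5 dp, full precision carried).
D = 0.03279² + 0.61475² + 0.04098² + 0.06557² + 0.03279² + 0.10656² + 0.10656² = 0.00107 + 0.37792 + 0.00168 + 0.00430 + 0.00107 + 0.01135 + 0.01135 = 0.40876.
To 3 decimal places, D = 0.409.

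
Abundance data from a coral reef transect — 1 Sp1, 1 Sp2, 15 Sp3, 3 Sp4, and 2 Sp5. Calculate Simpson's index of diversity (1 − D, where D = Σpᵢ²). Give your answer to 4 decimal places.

0.5041

Total N = 1+1+15+3+2 = 22, so the proportions are 0.045455, 0.045455, 0.681818, 0.136364, 0.090909 (working shown to 6 dp, full precision carried).
D = 0.045455² + 0.045455² + 0.681818² + 0.136364² + 0.090909² = 0.002066 + 0.002066 + 0.464876 + 0.018595 + 0.008264 = 0.495868.
So 1 − D = 0.504132, i.e. 0.5041 to 4 decimal places.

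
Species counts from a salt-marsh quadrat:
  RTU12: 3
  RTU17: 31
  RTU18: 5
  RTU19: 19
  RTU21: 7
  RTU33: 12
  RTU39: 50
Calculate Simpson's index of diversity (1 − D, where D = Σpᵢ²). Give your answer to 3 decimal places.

Total N = 3+31+5+19+7+12+50 = 127, so the proportions are 0.02362, 0.24409, 0.03937, 0.14961, 0.05512, 0.09449, 0.3937 (working shown to 5 dp, full precision carried).
D = 0.02362² + 0.24409² + 0.03937² + 0.14961² + 0.05512² + 0.09449² + 0.3937² = 0.00056 + 0.05958 + 0.00155 + 0.02238 + 0.00304 + 0.00893 + 0.15500 = 0.25104.
So 1 − D = 0.74896, i.e. 0.749 to 3 decimal places.

0.749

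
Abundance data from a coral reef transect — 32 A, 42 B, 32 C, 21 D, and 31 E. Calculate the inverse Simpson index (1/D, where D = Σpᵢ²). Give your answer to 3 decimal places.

Total N = 32+42+32+21+31 = 158, so the proportions are 0.2025316, 0.2658228, 0.2025316, 0.1329114, 0.1962025 (working shown to 7 dp, full precision carried).
D = 0.2025316² + 0.2658228² + 0.2025316² + 0.1329114² + 0.1962025² = 0.0410191 + 0.0706618 + 0.0410191 + 0.0176654 + 0.0384954 = 0.2088608.
So 1/D = 4.78788, i.e. 4.788 to 3 decimal places.

4.788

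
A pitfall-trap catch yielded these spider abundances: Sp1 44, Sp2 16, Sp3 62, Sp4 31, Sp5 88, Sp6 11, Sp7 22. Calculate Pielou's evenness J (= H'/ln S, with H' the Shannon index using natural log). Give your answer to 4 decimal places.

Total N = 44+16+62+31+88+11+22 = 274, so the proportions are 0.160584, 0.058394, 0.226277, 0.113139, 0.321168, 0.040146, 0.080292 (working shown to 6 dp, full precision carried).
H' = −Σ pᵢ ln pᵢ = −((-0.293698) + (-0.165871) + (-0.336247) + (-0.246545) + (-0.364780) + (-0.129079) + (-0.202503)) = 1.738723.
With S = 7 species, ln S = 1.945910, so J = 1.738723/1.945910 = 0.893527, i.e. 0.8935 to 4 decimal places.

0.8935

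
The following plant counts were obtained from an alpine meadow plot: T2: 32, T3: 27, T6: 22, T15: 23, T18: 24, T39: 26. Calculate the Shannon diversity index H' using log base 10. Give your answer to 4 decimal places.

0.7747

Total N = 32+27+22+23+24+26 = 154, so the proportions are 0.207792, 0.175325, 0.142857, 0.149351, 0.155844, 0.168831 (working shown to 6 dp, full precision carried).
Each pᵢ log₁₀ pᵢ term: 0.207792×(-0.682371)=-0.141791, 0.175325×(-0.756157)=-0.132573, 0.142857×(-0.845098)=-0.120728, 0.149351×(-0.825793)=-0.123333, 0.155844×(-0.807309)=-0.125814, 0.168831×(-0.772547)=-0.130430.
Sum = -0.774670, so H' = 0.7747.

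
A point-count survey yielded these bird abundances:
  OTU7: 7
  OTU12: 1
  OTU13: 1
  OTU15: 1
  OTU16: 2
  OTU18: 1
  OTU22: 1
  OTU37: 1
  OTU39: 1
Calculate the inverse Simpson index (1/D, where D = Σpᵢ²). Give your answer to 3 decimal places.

4.267

Total N = 7+1+1+1+2+1+1+1+1 = 16, so the proportions are 0.4375, 0.0625, 0.0625, 0.0625, 0.125, 0.0625, 0.0625, 0.0625, 0.0625 (working shown to 7 dp, full precision carried).
D = 0.4375² + 0.0625² + 0.0625² + 0.0625² + 0.125² + 0.0625² + 0.0625² + 0.0625² + 0.0625² = 0.1914062 + 0.0039062 + 0.0039062 + 0.0039062 + 0.0156250 + 0.0039062 + 0.0039062 + 0.0039062 + 0.0039062 = 0.2343750.
So 1/D = 4.26667, i.e. 4.267 to 3 decimal places.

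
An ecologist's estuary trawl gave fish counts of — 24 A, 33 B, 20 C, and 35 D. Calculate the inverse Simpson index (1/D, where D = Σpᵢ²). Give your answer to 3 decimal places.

3.813

Total N = 24+33+20+35 = 112, so the proportions are 0.2142857, 0.2946429, 0.1785714, 0.3125 (working shown to 7 dp, full precision carried).
D = 0.2142857² + 0.2946429² + 0.1785714² + 0.3125² = 0.0459184 + 0.0868144 + 0.0318878 + 0.0976562 = 0.2622768.
So 1/D = 3.81277, i.e. 3.813 to 3 decimal places.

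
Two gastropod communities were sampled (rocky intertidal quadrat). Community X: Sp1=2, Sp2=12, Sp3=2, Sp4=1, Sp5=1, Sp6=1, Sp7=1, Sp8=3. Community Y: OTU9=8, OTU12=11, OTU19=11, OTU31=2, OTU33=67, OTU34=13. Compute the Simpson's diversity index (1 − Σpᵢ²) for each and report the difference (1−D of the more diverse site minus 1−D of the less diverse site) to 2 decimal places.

0.08

Community X: N=23, proportions 0.087, 0.5217, 0.087, 0.0435, 0.0435, 0.0435, 0.0435, 0.1304, giving 1−D = 0.6881 (working shown to 4 dp, full precision carried).
Community Y: N=112, proportions 0.0714, 0.0982, 0.0982, 0.0179, 0.5982, 0.1161, giving 1−D = 0.6040.
Difference = |0.6881 − 0.6040| = 0.0841, i.e. 0.08 to 2 decimal places.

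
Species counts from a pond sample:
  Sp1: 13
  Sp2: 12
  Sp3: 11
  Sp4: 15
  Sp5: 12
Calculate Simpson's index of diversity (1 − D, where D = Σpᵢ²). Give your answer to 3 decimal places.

Total N = 13+12+11+15+12 = 63, so the proportions are 0.20635, 0.19048, 0.1746, 0.2381, 0.19048 (working shown to 5 dp, full precision carried).
D = 0.20635² + 0.19048² + 0.1746² + 0.2381² + 0.19048² = 0.04258 + 0.03628 + 0.03049 + 0.05669 + 0.03628 = 0.20232.
So 1 − D = 0.79768, i.e. 0.798 to 3 decimal places.

0.798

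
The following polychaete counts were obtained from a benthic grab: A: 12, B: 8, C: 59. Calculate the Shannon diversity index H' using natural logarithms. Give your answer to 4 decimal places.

Total N = 12+8+59 = 79, so the proportions are 0.151899, 0.101266, 0.746835 (working shown to 6 dp, full precision carried).
Each pᵢ ln pᵢ term: 0.151899×(-1.884541)=-0.286259, 0.101266×(-2.290006)=-0.231899, 0.746835×(-0.291910)=-0.218009.
Sum = -0.736168, so H' = 0.7362.

0.7362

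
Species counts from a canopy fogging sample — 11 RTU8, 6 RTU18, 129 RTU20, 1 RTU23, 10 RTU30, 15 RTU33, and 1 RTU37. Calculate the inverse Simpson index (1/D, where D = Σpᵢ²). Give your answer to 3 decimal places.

1.748

Total N = 11+6+129+1+10+15+1 = 173, so the proportions are 0.063584, 0.034682, 0.745665, 0.00578, 0.057803, 0.086705, 0.00578 (working shown to 6 dp, full precision carried).
D = 0.063584² + 0.034682² + 0.745665² + 0.00578² + 0.057803² + 0.086705² + 0.00578² = 0.004043 + 0.001203 + 0.556016 + 0.000033 + 0.003341 + 0.007518 + 0.000033 = 0.572188.
So 1/D = 1.74768, i.e. 1.748 to 3 decimal places.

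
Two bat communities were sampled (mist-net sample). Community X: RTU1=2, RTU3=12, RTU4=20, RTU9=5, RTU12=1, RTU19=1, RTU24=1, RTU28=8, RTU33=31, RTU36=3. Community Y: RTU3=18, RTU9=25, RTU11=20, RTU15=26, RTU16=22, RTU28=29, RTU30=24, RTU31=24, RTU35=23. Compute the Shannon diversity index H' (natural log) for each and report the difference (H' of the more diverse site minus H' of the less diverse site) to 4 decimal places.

0.4430

Community X: N=84, proportions 0.02381, 0.142857, 0.238095, 0.059524, 0.011905, 0.011905, 0.011905, 0.095238, 0.369048, 0.035714, giving H' = 1.745674 (working shown to 6 dp, full precision carried).
Community Y: N=211, proportions 0.085308, 0.118483, 0.094787, 0.123223, 0.104265, 0.137441, 0.113744, 0.113744, 0.109005, giving H' = 2.188630.
Difference = |1.745674 − 2.188630| = 0.442956, i.e. 0.4430 to 4 decimal places.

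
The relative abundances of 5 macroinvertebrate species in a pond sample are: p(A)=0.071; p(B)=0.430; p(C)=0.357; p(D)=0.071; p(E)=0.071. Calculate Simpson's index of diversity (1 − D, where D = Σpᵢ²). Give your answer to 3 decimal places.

0.673

D = 0.071² + 0.43² + 0.357² + 0.071² + 0.071² = 0.00504 + 0.18490 + 0.12745 + 0.00504 + 0.00504 = 0.32747 (working shown to 5 dp, full precision carried).
So 1 − D = 0.67253, i.e. 0.673 to 3 decimal places.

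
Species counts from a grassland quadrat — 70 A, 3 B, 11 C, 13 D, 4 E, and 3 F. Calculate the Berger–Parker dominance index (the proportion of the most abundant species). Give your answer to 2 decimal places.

0.67

Total N = 70+3+11+13+4+3 = 104, so the proportions are 0.6731, 0.0288, 0.1058, 0.125, 0.0385, 0.0288 (working shown to 4 dp, full precision carried).
The largest proportion is 0.6731, i.e. d = 0.67 to 2 decimal places.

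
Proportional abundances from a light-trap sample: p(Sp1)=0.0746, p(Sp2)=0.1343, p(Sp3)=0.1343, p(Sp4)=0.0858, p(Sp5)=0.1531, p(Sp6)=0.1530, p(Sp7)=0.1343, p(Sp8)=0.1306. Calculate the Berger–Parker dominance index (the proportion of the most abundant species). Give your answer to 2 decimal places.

The largest proportion is 0.1531, i.e. d = 0.15 to 2 decimal places.

0.15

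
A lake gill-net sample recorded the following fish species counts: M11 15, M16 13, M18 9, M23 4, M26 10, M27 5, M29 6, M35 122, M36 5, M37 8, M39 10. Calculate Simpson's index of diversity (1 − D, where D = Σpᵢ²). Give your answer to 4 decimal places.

Total N = 15+13+9+4+10+5+6+122+5+8+10 = 207, so the proportions are 0.072464, 0.062802, 0.043478, 0.019324, 0.048309, 0.024155, 0.028986, 0.589372, 0.024155, 0.038647, 0.048309 (working shown to 6 dp, full precision carried).
D = 0.072464² + 0.062802² + 0.043478² + 0.019324² + 0.048309² + 0.024155² + 0.028986² + 0.589372² + 0.024155² + 0.038647² + 0.048309² = 0.005251 + 0.003944 + 0.001890 + 0.000373 + 0.002334 + 0.000583 + 0.000840 + 0.347359 + 0.000583 + 0.001494 + 0.002334 = 0.366986.
So 1 − D = 0.633014, i.e. 0.6330 to 4 decimal places.

0.6330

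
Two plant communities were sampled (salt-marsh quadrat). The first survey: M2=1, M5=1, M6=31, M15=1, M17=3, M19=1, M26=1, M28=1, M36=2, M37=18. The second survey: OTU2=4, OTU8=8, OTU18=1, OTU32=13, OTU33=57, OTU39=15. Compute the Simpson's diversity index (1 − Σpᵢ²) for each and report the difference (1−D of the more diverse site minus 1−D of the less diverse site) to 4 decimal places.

0.0255

The first survey: N=60, proportions 0.016667, 0.016667, 0.516667, 0.016667, 0.05, 0.016667, 0.016667, 0.016667, 0.033333, 0.3, giving 1−D = 0.637778 (working shown to 6 dp, full precision carried).
The second survey: N=98, proportions 0.040816, 0.081633, 0.010204, 0.132653, 0.581633, 0.153061, giving 1−D = 0.612245.
Difference = |0.637778 − 0.612245| = 0.025533, i.e. 0.0255 to 4 decimal places.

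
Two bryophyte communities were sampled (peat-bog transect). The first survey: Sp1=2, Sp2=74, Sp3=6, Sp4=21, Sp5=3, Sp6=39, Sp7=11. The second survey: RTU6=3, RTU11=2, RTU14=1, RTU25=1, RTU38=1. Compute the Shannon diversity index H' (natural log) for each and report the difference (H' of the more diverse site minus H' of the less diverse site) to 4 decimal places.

The first survey: N=156, proportions 0.012821, 0.474359, 0.038462, 0.134615, 0.019231, 0.25, 0.070513, giving H' = 1.414444 (working shown to 6 dp, full precision carried).
The second survey: N=8, proportions 0.375, 0.25, 0.125, 0.125, 0.125, giving H' = 1.494175.
Difference = |1.414444 − 1.494175| = 0.079731, i.e. 0.0797 to 4 decimal places.

0.0797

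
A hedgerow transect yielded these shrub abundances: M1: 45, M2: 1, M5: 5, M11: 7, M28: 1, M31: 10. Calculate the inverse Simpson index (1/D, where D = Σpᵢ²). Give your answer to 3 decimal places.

2.163

Total N = 45+1+5+7+1+10 = 69, so the proportions are 0.652174, 0.014493, 0.072464, 0.101449, 0.014493, 0.144928 (working shown to 6 dp, full precision carried).
D = 0.652174² + 0.014493² + 0.072464² + 0.101449² + 0.014493² + 0.144928² = 0.425331 + 0.000210 + 0.005251 + 0.010292 + 0.000210 + 0.021004 = 0.462298.
So 1/D = 2.16311, i.e. 2.163 to 3 decimal places.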